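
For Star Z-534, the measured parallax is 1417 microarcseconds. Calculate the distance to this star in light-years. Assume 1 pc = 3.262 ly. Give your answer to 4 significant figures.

p = 1417 microarcseconds = 0.001417 arcsec.
d = 1/p = 1/0.001417 = 705.72 pc.
In light-years: 705.72 × 3.262 = 2302.1 ly.

2302 light years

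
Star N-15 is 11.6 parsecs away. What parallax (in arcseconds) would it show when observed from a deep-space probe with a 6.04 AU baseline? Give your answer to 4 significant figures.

0.5207 arcsec

p (arcsec) = B (AU) / d (pc).
p = 6.04 / 11.6 = 0.52069 arcsec.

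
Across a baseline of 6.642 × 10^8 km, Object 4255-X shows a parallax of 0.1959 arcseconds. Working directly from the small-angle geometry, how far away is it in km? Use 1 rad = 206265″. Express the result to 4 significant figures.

θ = 0.1959″ = 0.1959/206265 = 9.4975 × 10^-7 rad.
d = B/θ = (6.642 × 10^8) / (9.4975 × 10^-7) = 6.9934 × 10^14 km.

6.993 × 10^14 km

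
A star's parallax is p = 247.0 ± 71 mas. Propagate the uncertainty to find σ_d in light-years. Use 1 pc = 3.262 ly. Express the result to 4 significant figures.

d = 1/p, so σ_d = σ_p / p².
σ_d = 0.0710 / (0.2470)² = 0.0710 / 0.061009 = 1.1638 pc = 1.1638 × 3.262 ly = 3.7963 ly.

3.796 ly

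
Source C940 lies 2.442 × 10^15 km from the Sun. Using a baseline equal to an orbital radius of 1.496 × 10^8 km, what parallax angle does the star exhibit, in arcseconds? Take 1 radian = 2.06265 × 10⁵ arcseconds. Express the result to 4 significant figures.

0.01264 arcsec

θ ≈ B/d = (1.496 × 10^8) / (2.442 × 10^15) = 6.1261 × 10^-8 rad.
In arcseconds: 6.1261 × 10^-8 × 206265 = 0.012636″.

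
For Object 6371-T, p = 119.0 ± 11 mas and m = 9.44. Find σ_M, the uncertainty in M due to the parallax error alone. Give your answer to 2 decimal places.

σ_M = 0.20 mag

M = m − 5 log₁₀ d + 5 = m + 5 log₁₀ p + 5, so ∂M/∂p = 5/(p ln 10).
σ_M = (5/ln 10) · (σ_p/p) = 2.1715 × 11/119.0 = 2.1715 × 0.092437 = 0.20073.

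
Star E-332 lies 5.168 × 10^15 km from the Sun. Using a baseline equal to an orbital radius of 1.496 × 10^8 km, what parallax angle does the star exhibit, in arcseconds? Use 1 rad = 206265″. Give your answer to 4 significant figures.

θ ≈ B/d = (1.496 × 10^8) / (5.168 × 10^15) = 2.8947 × 10^-8 rad.
In arcseconds: 2.8947 × 10^-8 × 206265 = 0.0059708″.

0.005971 arcsec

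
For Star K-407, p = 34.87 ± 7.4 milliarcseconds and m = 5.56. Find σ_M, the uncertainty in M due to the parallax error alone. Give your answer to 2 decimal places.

M = m − 5 log₁₀ d + 5 = m + 5 log₁₀ p + 5, so ∂M/∂p = 5/(p ln 10).
σ_M = (5/ln 10) · (σ_p/p) = 2.1715 × 7.4/34.87 = 2.1715 × 0.21222 = 0.46084.

σ_M = 0.46 mag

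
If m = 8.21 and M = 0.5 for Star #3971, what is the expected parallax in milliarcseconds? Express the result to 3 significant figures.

m − M = 8.21 − 0.5 = 7.71.
d = 10^((m−M)/5 + 1) = 10^2.542 = 348.34 pc.
p = 1/d = 1/348.34 = 0.0028708 arcsec = 2.8708 mas.

2.87 mas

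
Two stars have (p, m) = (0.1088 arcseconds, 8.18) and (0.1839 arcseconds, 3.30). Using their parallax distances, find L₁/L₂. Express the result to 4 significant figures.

d₁ = 1/p₁ = 1/0.1088″ = 9.1912 pc; d₂ = 1/p₂ = 1/0.1839″ = 5.4377 pc.
M₁ = m₁ − 5 log₁₀ d₁ + 5 = 8.18 − 4.8169 + 5 = 8.3631.
M₂ = 3.30 − 3.6771 + 5 = 4.6229.
L₁/L₂ = 10^(0.4(M₂ − M₁)) = 10^(0.4 × (-3.7402)) = 10^(-1.49608) = 0.03191.

L₁/L₂ = 0.03191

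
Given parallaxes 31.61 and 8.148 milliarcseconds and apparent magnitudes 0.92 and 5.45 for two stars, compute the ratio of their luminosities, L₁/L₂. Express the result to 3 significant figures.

L₁/L₂ = 4.31

d₁ = 1/p₁ = 1/0.03161″ = 31.636 pc; d₂ = 1/p₂ = 1/0.008148″ = 122.73 pc.
M₁ = m₁ − 5 log₁₀ d₁ + 5 = 0.92 − 7.5009 + 5 = -1.5809.
M₂ = 5.45 − 10.4448 + 5 = 0.0052.
L₁/L₂ = 10^(0.4(M₂ − M₁)) = 10^(0.4 × 1.5861) = 10^0.63444 = 4.3096.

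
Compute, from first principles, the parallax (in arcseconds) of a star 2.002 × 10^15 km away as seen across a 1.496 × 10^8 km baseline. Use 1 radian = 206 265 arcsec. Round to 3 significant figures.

θ ≈ B/d = (1.496 × 10^8) / (2.002 × 10^15) = 7.4725 × 10^-8 rad.
In arcseconds: 7.4725 × 10^-8 × 206265 = 0.015413″.

0.0154 arcsec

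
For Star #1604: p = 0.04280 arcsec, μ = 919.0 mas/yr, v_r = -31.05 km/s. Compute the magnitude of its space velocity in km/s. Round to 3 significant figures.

106 km/s

d = 1/p = 1/0.04280″ = 23.364 pc.
μ = 919.0 mas/yr = 0.9190 ″/yr.
v_t = 4.740 μ d = 4.740 × 0.9190 × 23.364 = 101.77 km/s.
v = √(v_r² + v_t²) = √((-31.05)² + 101.77²) = √11321.2 = 106.4 km/s.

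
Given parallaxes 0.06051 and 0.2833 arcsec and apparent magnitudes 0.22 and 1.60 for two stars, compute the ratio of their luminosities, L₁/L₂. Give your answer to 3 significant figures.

L₁/L₂ = 78.1

d₁ = 1/p₁ = 1/0.06051″ = 16.526 pc; d₂ = 1/p₂ = 1/0.2833″ = 3.5298 pc.
M₁ = m₁ − 5 log₁₀ d₁ + 5 = 0.22 − 6.0908 + 5 = -0.8708.
M₂ = 1.60 − 2.7388 + 5 = 3.8612.
L₁/L₂ = 10^(0.4(M₂ − M₁)) = 10^(0.4 × 4.7320) = 10^1.89280 = 78.127.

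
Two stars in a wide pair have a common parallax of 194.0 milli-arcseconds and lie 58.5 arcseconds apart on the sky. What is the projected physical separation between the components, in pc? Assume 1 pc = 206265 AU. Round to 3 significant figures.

0.00146 pc

d = 1/p = 1/0.1940″ = 5.1546 pc.
At distance d (pc), an angle of θ arcsec spans θ·d AU: s = 58.5 × 5.1546 = 301.54 AU.
= 301.54 / 206265 = 0.0014619 pc.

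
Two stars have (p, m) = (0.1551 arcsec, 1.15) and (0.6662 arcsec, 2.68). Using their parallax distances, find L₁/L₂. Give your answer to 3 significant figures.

d₁ = 1/p₁ = 1/0.1551″ = 6.4475 pc; d₂ = 1/p₂ = 1/0.6662″ = 1.5011 pc.
M₁ = m₁ − 5 log₁₀ d₁ + 5 = 1.15 − 4.0470 + 5 = 2.1030.
M₂ = 2.68 − 0.8820 + 5 = 6.7980.
L₁/L₂ = 10^(0.4(M₂ − M₁)) = 10^(0.4 × 4.6950) = 10^1.87800 = 75.509.

L₁/L₂ = 75.5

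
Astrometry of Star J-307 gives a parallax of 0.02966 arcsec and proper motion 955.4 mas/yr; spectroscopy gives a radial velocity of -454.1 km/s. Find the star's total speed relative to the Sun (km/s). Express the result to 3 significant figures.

479 km/s

d = 1/p = 1/0.02966″ = 33.715 pc.
μ = 955.4 mas/yr = 0.9554 ″/yr.
v_t = 4.740 μ d = 4.740 × 0.9554 × 33.715 = 152.68 km/s.
v = √(v_r² + v_t²) = √((-454.1)² + 152.68²) = √229518 = 479.08 km/s.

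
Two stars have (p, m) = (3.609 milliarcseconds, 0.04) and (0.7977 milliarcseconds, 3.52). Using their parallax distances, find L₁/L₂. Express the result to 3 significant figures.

d₁ = 1/p₁ = 1/0.003609″ = 277.09 pc; d₂ = 1/p₂ = 1/0.0007977″ = 1253.6 pc.
M₁ = m₁ − 5 log₁₀ d₁ + 5 = 0.04 − 12.2131 + 5 = -7.1731.
M₂ = 3.52 − 15.4908 + 5 = -6.9708.
L₁/L₂ = 10^(0.4(M₂ − M₁)) = 10^(0.4 × 0.2023) = 10^0.08092 = 1.2048.

L₁/L₂ = 1.20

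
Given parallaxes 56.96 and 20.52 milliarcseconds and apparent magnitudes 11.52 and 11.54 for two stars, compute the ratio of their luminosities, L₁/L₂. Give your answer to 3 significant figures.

L₁/L₂ = 0.132

d₁ = 1/p₁ = 1/0.05696″ = 17.556 pc; d₂ = 1/p₂ = 1/0.02052″ = 48.733 pc.
M₁ = m₁ − 5 log₁₀ d₁ + 5 = 11.52 − 6.2221 + 5 = 10.2979.
M₂ = 11.54 − 8.4391 + 5 = 8.1009.
L₁/L₂ = 10^(0.4(M₂ − M₁)) = 10^(0.4 × (-2.1970)) = 10^(-0.87880) = 0.13219.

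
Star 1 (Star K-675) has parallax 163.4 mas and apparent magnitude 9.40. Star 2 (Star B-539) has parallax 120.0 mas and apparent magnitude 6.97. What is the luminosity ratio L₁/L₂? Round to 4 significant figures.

L₁/L₂ = 0.05753

d₁ = 1/p₁ = 1/0.1634″ = 6.12 pc; d₂ = 1/p₂ = 1/0.1200″ = 8.3333 pc.
M₁ = m₁ − 5 log₁₀ d₁ + 5 = 9.40 − 3.9338 + 5 = 10.4662.
M₂ = 6.97 − 4.6041 + 5 = 7.3659.
L₁/L₂ = 10^(0.4(M₂ − M₁)) = 10^(0.4 × (-3.1003)) = 10^(-1.24012) = 0.057528.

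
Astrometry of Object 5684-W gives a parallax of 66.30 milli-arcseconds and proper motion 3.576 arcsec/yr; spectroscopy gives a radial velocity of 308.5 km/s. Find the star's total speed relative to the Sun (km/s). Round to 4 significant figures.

400.7 km/s

d = 1/p = 1/0.06630″ = 15.083 pc.
v_t = 4.740 μ d = 4.740 × 3.576 × 15.083 = 255.66 km/s.
v = √(v_r² + v_t²) = √(308.5² + 255.66²) = √160534 = 400.67 km/s.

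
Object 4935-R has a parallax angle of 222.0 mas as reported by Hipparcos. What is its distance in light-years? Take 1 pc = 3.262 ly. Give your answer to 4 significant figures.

14.69 light years

p = 222.0 mas = 0.2220 arcsec.
d = 1/p = 1/0.2220 = 4.5045 pc.
In light-years: 4.5045 × 3.262 = 14.694 ly.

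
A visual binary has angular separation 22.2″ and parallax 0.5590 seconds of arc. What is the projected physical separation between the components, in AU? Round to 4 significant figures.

39.71 AU

d = 1/p = 1/0.5590″ = 1.7889 pc.
At distance d (pc), an angle of θ arcsec spans θ·d AU: s = 22.2 × 1.7889 = 39.714 AU.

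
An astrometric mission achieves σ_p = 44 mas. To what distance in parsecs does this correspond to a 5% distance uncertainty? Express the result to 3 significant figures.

1.14 pc

σ_d/d = σ_p/p, so the condition is σ_p/p ≤ 0.05, i.e. p ≥ σ_p/0.05.
p_min = 44/0.05 = 880 mas = 0.88 arcsec.
d_max = 1/p_min = 1/0.88 = 1.1364 pc.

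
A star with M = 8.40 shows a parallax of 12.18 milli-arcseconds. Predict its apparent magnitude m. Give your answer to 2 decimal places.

d = 1/p = 1/0.01218″ = 82.102 pc.
m − M = 5 log₁₀ d − 5 = 5 log₁₀(82.102) − 5 = 9.5718 − 5 = 4.5718.
m = M + (m − M) = 8.40 + 4.5718 = 12.97.

m = 12.97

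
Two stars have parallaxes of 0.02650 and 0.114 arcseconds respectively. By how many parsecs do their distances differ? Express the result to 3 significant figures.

29.0 pc

d_A = 1/0.02650″ = 37.736 pc; d_B = 1/0.1140″ = 8.7719 pc.
|d_B − d_A| = |8.7719 − 37.736| = 28.964 pc.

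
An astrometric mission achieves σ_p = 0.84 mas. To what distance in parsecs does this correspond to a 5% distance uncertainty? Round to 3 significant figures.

σ_d/d = σ_p/p, so the condition is σ_p/p ≤ 0.05, i.e. p ≥ σ_p/0.05.
p_min = 0.84/0.05 = 16.8 mas = 0.0168 arcsec.
d_max = 1/p_min = 1/0.0168 = 59.524 pc.

59.5 pc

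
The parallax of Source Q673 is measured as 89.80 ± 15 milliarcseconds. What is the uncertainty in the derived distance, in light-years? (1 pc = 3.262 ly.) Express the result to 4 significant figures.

6.068 ly

d = 1/p, so σ_d = σ_p / p².
σ_d = 0.0150 / (0.08980)² = 0.0150 / 0.008064 = 1.8601 pc = 1.8601 × 3.262 ly = 6.0676 ly.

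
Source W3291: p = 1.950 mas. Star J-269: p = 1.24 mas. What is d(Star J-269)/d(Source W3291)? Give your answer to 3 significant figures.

1.57

Since d = 1/p, d_B/d_A = p_A/p_B.
= 1.950 / 1.24 = 1.5726.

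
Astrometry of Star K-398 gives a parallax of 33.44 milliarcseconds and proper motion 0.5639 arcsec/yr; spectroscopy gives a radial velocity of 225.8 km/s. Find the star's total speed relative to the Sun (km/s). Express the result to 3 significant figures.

240 km/s

d = 1/p = 1/0.03344″ = 29.904 pc.
v_t = 4.740 μ d = 4.740 × 0.5639 × 29.904 = 79.93 km/s.
v = √(v_r² + v_t²) = √(225.8² + 79.93²) = √57374.4 = 239.53 km/s.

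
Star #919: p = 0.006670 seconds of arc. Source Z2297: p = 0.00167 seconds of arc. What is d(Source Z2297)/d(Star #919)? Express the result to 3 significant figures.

3.99

Since d = 1/p, d_B/d_A = p_A/p_B.
= 0.006670 / 0.00167 = 3.994.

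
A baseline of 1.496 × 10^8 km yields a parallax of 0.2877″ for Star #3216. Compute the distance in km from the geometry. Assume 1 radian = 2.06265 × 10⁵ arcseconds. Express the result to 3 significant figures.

θ = 0.2877″ = 0.2877/206265 = 1.3948 × 10^-6 rad.
d = B/θ = (1.496 × 10^8) / (1.3948 × 10^-6) = 1.0726 × 10^14 km.

1.07 × 10^14 km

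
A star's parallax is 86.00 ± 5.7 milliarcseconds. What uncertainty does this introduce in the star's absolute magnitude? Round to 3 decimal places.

σ_M = 0.144 mag

M = m − 5 log₁₀ d + 5 = m + 5 log₁₀ p + 5, so ∂M/∂p = 5/(p ln 10).
σ_M = (5/ln 10) · (σ_p/p) = 2.1715 × 5.7/86.00 = 2.1715 × 0.066279 = 0.14392.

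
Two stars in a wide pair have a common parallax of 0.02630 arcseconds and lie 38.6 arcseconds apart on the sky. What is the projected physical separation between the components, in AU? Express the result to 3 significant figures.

d = 1/p = 1/0.02630″ = 38.023 pc.
At distance d (pc), an angle of θ arcsec spans θ·d AU: s = 38.6 × 38.023 = 1467.7 AU.

1470 AU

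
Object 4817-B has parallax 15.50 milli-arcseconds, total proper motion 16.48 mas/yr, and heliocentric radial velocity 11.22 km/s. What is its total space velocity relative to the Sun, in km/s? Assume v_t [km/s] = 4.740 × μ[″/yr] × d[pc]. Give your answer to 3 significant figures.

d = 1/p = 1/0.01550″ = 64.516 pc.
μ = 16.48 mas/yr = 0.01648 ″/yr.
v_t = 4.740 μ d = 4.740 × 0.01648 × 64.516 = 5.0397 km/s.
v = √(v_r² + v_t²) = √(11.22² + 5.0397²) = √151.287 = 12.3 km/s.

12.3 km/s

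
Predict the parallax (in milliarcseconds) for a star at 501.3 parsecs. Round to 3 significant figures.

1.99 mas

p = 1/d = 1/501.3 = 0.0019948 arcsec.
= 0.0019948 × 1000 = 1.9948 mas.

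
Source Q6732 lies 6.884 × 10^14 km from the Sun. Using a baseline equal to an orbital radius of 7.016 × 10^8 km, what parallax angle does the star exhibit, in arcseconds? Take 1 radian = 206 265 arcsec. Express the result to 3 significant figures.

0.210 arcsec

θ ≈ B/d = (7.016 × 10^8) / (6.884 × 10^14) = 1.0192 × 10^-6 rad.
In arcseconds: 1.0192 × 10^-6 × 206265 = 0.21023″.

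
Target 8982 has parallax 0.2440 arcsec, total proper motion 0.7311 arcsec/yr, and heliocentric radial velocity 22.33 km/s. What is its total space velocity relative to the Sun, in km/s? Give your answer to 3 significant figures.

26.5 km/s

d = 1/p = 1/0.2440″ = 4.0984 pc.
v_t = 4.740 μ d = 4.740 × 0.7311 × 4.0984 = 14.203 km/s.
v = √(v_r² + v_t²) = √(22.33² + 14.203²) = √700.354 = 26.464 km/s.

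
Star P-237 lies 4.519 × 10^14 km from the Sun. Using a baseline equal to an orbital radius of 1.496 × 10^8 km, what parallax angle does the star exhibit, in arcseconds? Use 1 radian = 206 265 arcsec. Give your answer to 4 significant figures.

0.06828 arcsec

θ ≈ B/d = (1.496 × 10^8) / (4.519 × 10^14) = 3.3105 × 10^-7 rad.
In arcseconds: 3.3105 × 10^-7 × 206265 = 0.068284″.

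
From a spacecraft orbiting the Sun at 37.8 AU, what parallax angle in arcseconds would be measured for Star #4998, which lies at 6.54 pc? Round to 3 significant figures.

p (arcsec) = B (AU) / d (pc).
p = 37.8 / 6.54 = 5.7798 arcsec.

5.78 arcsec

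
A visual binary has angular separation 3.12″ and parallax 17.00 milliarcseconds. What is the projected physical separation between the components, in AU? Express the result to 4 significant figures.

d = 1/p = 1/0.01700″ = 58.824 pc.
At distance d (pc), an angle of θ arcsec spans θ·d AU: s = 3.12 × 58.824 = 183.53 AU.

183.5 AU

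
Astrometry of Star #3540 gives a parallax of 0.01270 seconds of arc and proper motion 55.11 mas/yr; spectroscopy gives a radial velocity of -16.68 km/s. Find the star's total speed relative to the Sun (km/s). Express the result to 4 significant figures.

d = 1/p = 1/0.01270″ = 78.74 pc.
μ = 55.11 mas/yr = 0.05511 ″/yr.
v_t = 4.740 μ d = 4.740 × 0.05511 × 78.74 = 20.569 km/s.
v = √(v_r² + v_t²) = √((-16.68)² + 20.569²) = √701.306 = 26.482 km/s.

26.48 km/s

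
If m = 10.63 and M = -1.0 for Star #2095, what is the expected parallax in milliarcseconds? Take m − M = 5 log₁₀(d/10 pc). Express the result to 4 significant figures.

0.4721 mas

m − M = 10.63 − (-1.0) = 11.63.
d = 10^((m−M)/5 + 1) = 10^3.326 = 2118.4 pc.
p = 1/d = 1/2118.4 = 0.00047205 arcsec = 0.47205 mas.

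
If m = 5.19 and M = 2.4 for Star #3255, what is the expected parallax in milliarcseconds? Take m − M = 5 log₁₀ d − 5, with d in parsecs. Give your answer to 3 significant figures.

27.7 mas

m − M = 5.19 − 2.4 = 2.79.
d = 10^((m−M)/5 + 1) = 10^1.558 = 36.141 pc.
p = 1/d = 1/36.141 = 0.027669 arcsec = 27.669 mas.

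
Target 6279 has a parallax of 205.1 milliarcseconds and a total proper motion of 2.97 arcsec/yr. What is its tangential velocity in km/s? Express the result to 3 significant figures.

68.6 km/s

d = 1/p = 1/0.2051″ = 4.8757 pc.
v_t = 4.74 × μ × d = 4.74 × 2.97 × 4.8757 = 68.639 km/s.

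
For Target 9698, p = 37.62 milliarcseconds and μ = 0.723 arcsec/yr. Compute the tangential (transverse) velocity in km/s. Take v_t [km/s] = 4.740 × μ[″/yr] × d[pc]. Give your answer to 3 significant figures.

91.1 km/s

d = 1/p = 1/0.03762″ = 26.582 pc.
v_t = 4.74 × μ × d = 4.74 × 0.723 × 26.582 = 91.097 km/s.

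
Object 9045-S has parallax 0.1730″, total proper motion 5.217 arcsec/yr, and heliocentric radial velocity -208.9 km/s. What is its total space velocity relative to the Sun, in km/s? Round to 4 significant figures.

d = 1/p = 1/0.1730″ = 5.7803 pc.
v_t = 4.740 μ d = 4.740 × 5.217 × 5.7803 = 142.94 km/s.
v = √(v_r² + v_t²) = √((-208.9)² + 142.94²) = √64071.1 = 253.12 km/s.

253.1 km/s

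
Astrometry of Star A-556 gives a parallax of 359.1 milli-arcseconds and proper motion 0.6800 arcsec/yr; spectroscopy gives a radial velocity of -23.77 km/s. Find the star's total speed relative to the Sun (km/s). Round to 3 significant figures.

d = 1/p = 1/0.3591″ = 2.7847 pc.
v_t = 4.740 μ d = 4.740 × 0.6800 × 2.7847 = 8.9756 km/s.
v = √(v_r² + v_t²) = √((-23.77)² + 8.9756²) = √645.574 = 25.408 km/s.

25.4 km/s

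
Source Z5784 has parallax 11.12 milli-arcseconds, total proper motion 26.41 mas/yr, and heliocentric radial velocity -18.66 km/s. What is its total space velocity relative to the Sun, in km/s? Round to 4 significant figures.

d = 1/p = 1/0.01112″ = 89.928 pc.
μ = 26.41 mas/yr = 0.02641 ″/yr.
v_t = 4.740 μ d = 4.740 × 0.02641 × 89.928 = 11.257 km/s.
v = √(v_r² + v_t²) = √((-18.66)² + 11.257²) = √474.916 = 21.793 km/s.

21.79 km/s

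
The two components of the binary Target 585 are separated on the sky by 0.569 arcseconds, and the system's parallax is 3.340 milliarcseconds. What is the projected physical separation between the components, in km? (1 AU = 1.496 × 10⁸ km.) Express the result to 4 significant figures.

2.549 × 10^10 km

d = 1/p = 1/0.003340″ = 299.4 pc.
At distance d (pc), an angle of θ arcsec spans θ·d AU: s = 0.569 × 299.4 = 170.36 AU.
= 170.36 × 1.496 × 10⁸ km = 2.5486 × 10^10 km.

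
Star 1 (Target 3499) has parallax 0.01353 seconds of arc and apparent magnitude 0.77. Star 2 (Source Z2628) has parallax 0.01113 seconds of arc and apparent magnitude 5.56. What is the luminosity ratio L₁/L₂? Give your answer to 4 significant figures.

L₁/L₂ = 55.77

d₁ = 1/p₁ = 1/0.01353″ = 73.91 pc; d₂ = 1/p₂ = 1/0.01113″ = 89.847 pc.
M₁ = m₁ − 5 log₁₀ d₁ + 5 = 0.77 − 9.3435 + 5 = -3.5735.
M₂ = 5.56 − 9.7675 + 5 = 0.7925.
L₁/L₂ = 10^(0.4(M₂ − M₁)) = 10^(0.4 × 4.3660) = 10^1.74640 = 55.77.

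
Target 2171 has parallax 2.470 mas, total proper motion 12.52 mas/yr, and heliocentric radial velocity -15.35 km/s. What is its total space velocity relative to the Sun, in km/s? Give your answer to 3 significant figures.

d = 1/p = 1/0.002470″ = 404.86 pc.
μ = 12.52 mas/yr = 0.01252 ″/yr.
v_t = 4.740 μ d = 4.740 × 0.01252 × 404.86 = 24.026 km/s.
v = √(v_r² + v_t²) = √((-15.35)² + 24.026²) = √812.871 = 28.511 km/s.

28.5 km/s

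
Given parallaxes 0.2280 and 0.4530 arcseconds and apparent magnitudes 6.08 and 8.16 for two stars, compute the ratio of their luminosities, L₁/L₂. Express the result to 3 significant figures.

L₁/L₂ = 26.8

d₁ = 1/p₁ = 1/0.2280″ = 4.386 pc; d₂ = 1/p₂ = 1/0.4530″ = 2.2075 pc.
M₁ = m₁ − 5 log₁₀ d₁ + 5 = 6.08 − 3.2103 + 5 = 7.8697.
M₂ = 8.16 − 1.7195 + 5 = 11.4405.
L₁/L₂ = 10^(0.4(M₂ − M₁)) = 10^(0.4 × 3.5708) = 10^1.42832 = 26.811.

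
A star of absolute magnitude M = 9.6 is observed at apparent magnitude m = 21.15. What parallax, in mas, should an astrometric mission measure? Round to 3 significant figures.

m − M = 21.15 − 9.6 = 11.55.
d = 10^((m−M)/5 + 1) = 10^3.310 = 2041.7 pc.
p = 1/d = 1/2041.7 = 0.00048979 arcsec = 0.48979 mas.

0.490 mas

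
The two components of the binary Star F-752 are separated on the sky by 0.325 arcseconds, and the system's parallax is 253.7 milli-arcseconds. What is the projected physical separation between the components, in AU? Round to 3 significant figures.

1.28 AU

d = 1/p = 1/0.2537″ = 3.9417 pc.
At distance d (pc), an angle of θ arcsec spans θ·d AU: s = 0.325 × 3.9417 = 1.2811 AU.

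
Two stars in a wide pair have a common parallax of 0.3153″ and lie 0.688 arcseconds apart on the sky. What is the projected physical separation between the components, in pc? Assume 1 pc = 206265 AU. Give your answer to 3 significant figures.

1.06 × 10^-5 pc

d = 1/p = 1/0.3153″ = 3.1716 pc.
At distance d (pc), an angle of θ arcsec spans θ·d AU: s = 0.688 × 3.1716 = 2.1821 AU.
= 2.1821 / 206265 = 1.0579 × 10^-5 pc.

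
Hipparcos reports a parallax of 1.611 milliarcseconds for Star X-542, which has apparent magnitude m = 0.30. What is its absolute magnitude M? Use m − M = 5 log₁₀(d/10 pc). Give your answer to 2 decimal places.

M = -8.66

d = 1/p = 1/0.001611″ = 620.73 pc.
m − M = 5 log₁₀(620.73) − 5 = 13.9645 − 5 = 8.9645.
M = m − (m − M) = 0.30 − 8.9645 = -8.66.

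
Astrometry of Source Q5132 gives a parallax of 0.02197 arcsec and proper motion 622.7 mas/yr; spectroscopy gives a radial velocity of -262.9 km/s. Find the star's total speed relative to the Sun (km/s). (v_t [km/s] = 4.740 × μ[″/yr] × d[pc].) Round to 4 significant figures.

d = 1/p = 1/0.02197″ = 45.517 pc.
μ = 622.7 mas/yr = 0.6227 ″/yr.
v_t = 4.740 μ d = 4.740 × 0.6227 × 45.517 = 134.35 km/s.
v = √(v_r² + v_t²) = √((-262.9)² + 134.35²) = √87166.3 = 295.24 km/s.

295.2 km/s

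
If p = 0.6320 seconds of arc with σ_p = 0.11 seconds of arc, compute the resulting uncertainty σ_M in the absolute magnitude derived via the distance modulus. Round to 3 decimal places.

M = m − 5 log₁₀ d + 5 = m + 5 log₁₀ p + 5, so ∂M/∂p = 5/(p ln 10).
σ_M = (5/ln 10) · (σ_p/p) = 2.1715 × 0.11/0.6320 = 2.1715 × 0.17405 = 0.37795.

σ_M = 0.378 mag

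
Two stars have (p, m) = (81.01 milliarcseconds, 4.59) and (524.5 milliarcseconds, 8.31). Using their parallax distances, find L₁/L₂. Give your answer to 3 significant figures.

d₁ = 1/p₁ = 1/0.08101″ = 12.344 pc; d₂ = 1/p₂ = 1/0.5245″ = 1.9066 pc.
M₁ = m₁ − 5 log₁₀ d₁ + 5 = 4.59 − 5.4573 + 5 = 4.1327.
M₂ = 8.31 − 1.4013 + 5 = 11.9087.
L₁/L₂ = 10^(0.4(M₂ − M₁)) = 10^(0.4 × 7.7760) = 10^3.11040 = 1289.4.

L₁/L₂ = 1290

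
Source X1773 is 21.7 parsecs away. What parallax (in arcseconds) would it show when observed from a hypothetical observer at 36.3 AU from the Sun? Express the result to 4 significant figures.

1.673 arcsec

p (arcsec) = B (AU) / d (pc).
p = 36.3 / 21.7 = 1.6728 arcsec.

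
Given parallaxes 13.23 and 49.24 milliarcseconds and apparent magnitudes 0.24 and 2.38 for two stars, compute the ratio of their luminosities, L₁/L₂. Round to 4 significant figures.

L₁/L₂ = 99.43

d₁ = 1/p₁ = 1/0.01323″ = 75.586 pc; d₂ = 1/p₂ = 1/0.04924″ = 20.309 pc.
M₁ = m₁ − 5 log₁₀ d₁ + 5 = 0.24 − 9.3922 + 5 = -4.1522.
M₂ = 2.38 − 6.5384 + 5 = 0.8416.
L₁/L₂ = 10^(0.4(M₂ − M₁)) = 10^(0.4 × 4.9938) = 10^1.99752 = 99.431.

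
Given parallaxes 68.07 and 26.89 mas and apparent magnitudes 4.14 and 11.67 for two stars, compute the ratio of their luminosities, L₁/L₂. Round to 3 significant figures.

L₁/L₂ = 160

d₁ = 1/p₁ = 1/0.06807″ = 14.691 pc; d₂ = 1/p₂ = 1/0.02689″ = 37.189 pc.
M₁ = m₁ − 5 log₁₀ d₁ + 5 = 4.14 − 5.8353 + 5 = 3.3047.
M₂ = 11.67 − 7.8521 + 5 = 8.8179.
L₁/L₂ = 10^(0.4(M₂ − M₁)) = 10^(0.4 × 5.5132) = 10^2.20528 = 160.43.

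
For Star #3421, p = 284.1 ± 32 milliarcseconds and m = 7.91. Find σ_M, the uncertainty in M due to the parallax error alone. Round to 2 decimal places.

σ_M = 0.24 mag

M = m − 5 log₁₀ d + 5 = m + 5 log₁₀ p + 5, so ∂M/∂p = 5/(p ln 10).
σ_M = (5/ln 10) · (σ_p/p) = 2.1715 × 32/284.1 = 2.1715 × 0.11264 = 0.2446.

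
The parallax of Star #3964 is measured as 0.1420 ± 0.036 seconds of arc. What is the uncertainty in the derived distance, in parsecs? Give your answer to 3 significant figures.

d = 1/p, so σ_d = σ_p / p².
σ_d = 0.0360 / (0.1420)² = 0.0360 / 0.020164 = 1.7854 pc.

1.79 pc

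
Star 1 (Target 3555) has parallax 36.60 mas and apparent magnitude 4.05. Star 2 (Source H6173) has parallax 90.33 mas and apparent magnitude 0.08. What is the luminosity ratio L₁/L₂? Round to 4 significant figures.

L₁/L₂ = 0.1573

d₁ = 1/p₁ = 1/0.03660″ = 27.322 pc; d₂ = 1/p₂ = 1/0.09033″ = 11.071 pc.
M₁ = m₁ − 5 log₁₀ d₁ + 5 = 4.05 − 7.1826 + 5 = 1.8674.
M₂ = 0.08 − 5.2209 + 5 = -0.1409.
L₁/L₂ = 10^(0.4(M₂ − M₁)) = 10^(0.4 × (-2.0083)) = 10^(-0.80332) = 0.15728.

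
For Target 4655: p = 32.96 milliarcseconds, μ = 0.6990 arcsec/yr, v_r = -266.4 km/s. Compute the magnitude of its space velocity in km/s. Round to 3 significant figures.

d = 1/p = 1/0.03296″ = 30.34 pc.
v_t = 4.740 μ d = 4.740 × 0.6990 × 30.34 = 100.52 km/s.
v = √(v_r² + v_t²) = √((-266.4)² + 100.52²) = √81073.2 = 284.73 km/s.

285 km/s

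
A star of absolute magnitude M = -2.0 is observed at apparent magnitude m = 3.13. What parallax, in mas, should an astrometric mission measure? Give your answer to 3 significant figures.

9.42 mas

m − M = 3.13 − (-2.0) = 5.13.
d = 10^((m−M)/5 + 1) = 10^2.026 = 106.17 pc.
p = 1/d = 1/106.17 = 0.0094189 arcsec = 9.4189 mas.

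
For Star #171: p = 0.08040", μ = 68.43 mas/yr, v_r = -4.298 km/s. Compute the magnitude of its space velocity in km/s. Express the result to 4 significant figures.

5.895 km/s

d = 1/p = 1/0.08040″ = 12.438 pc.
μ = 68.43 mas/yr = 0.06843 ″/yr.
v_t = 4.740 μ d = 4.740 × 0.06843 × 12.438 = 4.0344 km/s.
v = √(v_r² + v_t²) = √((-4.298)² + 4.0344²) = √34.7492 = 5.8948 km/s.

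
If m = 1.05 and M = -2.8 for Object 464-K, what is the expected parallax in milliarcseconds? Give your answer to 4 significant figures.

m − M = 1.05 − (-2.8) = 3.85.
d = 10^((m−M)/5 + 1) = 10^1.770 = 58.884 pc.
p = 1/d = 1/58.884 = 0.016983 arcsec = 16.983 mas.

16.98 mas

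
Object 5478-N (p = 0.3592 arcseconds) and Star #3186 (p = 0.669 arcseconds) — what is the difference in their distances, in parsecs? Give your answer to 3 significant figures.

d_A = 1/0.3592″ = 2.784 pc; d_B = 1/0.6690″ = 1.4948 pc.
|d_B − d_A| = |1.4948 − 2.784| = 1.2892 pc.

1.29 pc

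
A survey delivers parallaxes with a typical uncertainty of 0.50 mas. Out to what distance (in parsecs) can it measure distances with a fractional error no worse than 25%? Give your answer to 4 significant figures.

500.0 pc

σ_d/d = σ_p/p, so the condition is σ_p/p ≤ 0.25, i.e. p ≥ σ_p/0.25.
p_min = 0.50/0.25 = 2 mas = 0.002 arcsec.
d_max = 1/p_min = 1/0.002 = 500 pc.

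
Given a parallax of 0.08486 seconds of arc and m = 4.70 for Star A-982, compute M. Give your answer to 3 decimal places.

M = 4.344

d = 1/p = 1/0.08486″ = 11.784 pc.
m − M = 5 log₁₀(11.784) − 5 = 5.3565 − 5 = 0.3565.
M = m − (m − M) = 4.70 − 0.3565 = 4.344.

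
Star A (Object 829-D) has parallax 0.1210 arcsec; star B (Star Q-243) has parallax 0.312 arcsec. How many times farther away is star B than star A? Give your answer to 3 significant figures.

Since d = 1/p, d_B/d_A = p_A/p_B.
= 0.1210 / 0.312 = 0.38782.

0.388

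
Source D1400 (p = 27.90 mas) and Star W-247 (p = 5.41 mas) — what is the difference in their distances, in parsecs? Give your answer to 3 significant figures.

149 pc

d_A = 1/0.02790″ = 35.842 pc; d_B = 1/0.005410″ = 184.84 pc.
|d_B − d_A| = |184.84 − 35.842| = 149 pc.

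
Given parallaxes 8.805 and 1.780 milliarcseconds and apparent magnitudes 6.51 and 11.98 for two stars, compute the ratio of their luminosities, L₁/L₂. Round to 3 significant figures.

d₁ = 1/p₁ = 1/0.008805″ = 113.57 pc; d₂ = 1/p₂ = 1/0.001780″ = 561.8 pc.
M₁ = m₁ − 5 log₁₀ d₁ + 5 = 6.51 − 10.2763 + 5 = 1.2337.
M₂ = 11.98 − 13.7479 + 5 = 3.2321.
L₁/L₂ = 10^(0.4(M₂ − M₁)) = 10^(0.4 × 1.9984) = 10^0.79936 = 6.3003.

L₁/L₂ = 6.30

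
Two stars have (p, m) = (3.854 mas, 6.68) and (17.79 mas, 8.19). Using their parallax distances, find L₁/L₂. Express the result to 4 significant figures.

d₁ = 1/p₁ = 1/0.003854″ = 259.47 pc; d₂ = 1/p₂ = 1/0.01779″ = 56.211 pc.
M₁ = m₁ − 5 log₁₀ d₁ + 5 = 6.68 − 12.0704 + 5 = -0.3904.
M₂ = 8.19 − 8.7491 + 5 = 4.4409.
L₁/L₂ = 10^(0.4(M₂ − M₁)) = 10^(0.4 × 4.8313) = 10^1.93252 = 85.609.

L₁/L₂ = 85.61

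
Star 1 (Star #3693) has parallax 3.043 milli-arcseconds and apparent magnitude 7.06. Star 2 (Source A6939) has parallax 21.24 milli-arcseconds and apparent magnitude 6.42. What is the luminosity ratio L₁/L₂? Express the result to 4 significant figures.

d₁ = 1/p₁ = 1/0.003043″ = 328.62 pc; d₂ = 1/p₂ = 1/0.02124″ = 47.081 pc.
M₁ = m₁ − 5 log₁₀ d₁ + 5 = 7.06 − 12.5835 + 5 = -0.5235.
M₂ = 6.42 − 8.3642 + 5 = 3.0558.
L₁/L₂ = 10^(0.4(M₂ − M₁)) = 10^(0.4 × 3.5793) = 10^1.43172 = 27.022.

L₁/L₂ = 27.02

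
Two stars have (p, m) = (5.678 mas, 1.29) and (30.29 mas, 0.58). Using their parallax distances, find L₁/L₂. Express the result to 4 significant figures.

L₁/L₂ = 14.80

d₁ = 1/p₁ = 1/0.005678″ = 176.12 pc; d₂ = 1/p₂ = 1/0.03029″ = 33.014 pc.
M₁ = m₁ − 5 log₁₀ d₁ + 5 = 1.29 − 11.2290 + 5 = -4.9390.
M₂ = 0.58 − 7.5935 + 5 = -2.0135.
L₁/L₂ = 10^(0.4(M₂ − M₁)) = 10^(0.4 × 2.9255) = 10^1.17020 = 14.798.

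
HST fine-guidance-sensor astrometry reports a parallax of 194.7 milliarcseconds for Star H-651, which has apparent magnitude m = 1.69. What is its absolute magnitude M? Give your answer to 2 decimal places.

d = 1/p = 1/0.1947″ = 5.1361 pc.
m − M = 5 log₁₀(5.1361) − 5 = 3.5532 − 5 = -1.4468.
M = m − (m − M) = 1.69 − (-1.4468) = 3.14.

M = 3.14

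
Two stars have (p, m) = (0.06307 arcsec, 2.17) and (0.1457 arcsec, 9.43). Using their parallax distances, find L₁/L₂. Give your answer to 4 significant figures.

d₁ = 1/p₁ = 1/0.06307″ = 15.855 pc; d₂ = 1/p₂ = 1/0.1457″ = 6.8634 pc.
M₁ = m₁ − 5 log₁₀ d₁ + 5 = 2.17 − 6.0008 + 5 = 1.1692.
M₂ = 9.43 − 4.1827 + 5 = 10.2473.
L₁/L₂ = 10^(0.4(M₂ − M₁)) = 10^(0.4 × 9.0781) = 10^3.63124 = 4278.

L₁/L₂ = 4278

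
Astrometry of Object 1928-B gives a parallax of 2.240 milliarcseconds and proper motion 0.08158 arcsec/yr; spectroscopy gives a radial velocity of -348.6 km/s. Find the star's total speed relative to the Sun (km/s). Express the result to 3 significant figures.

389 km/s

d = 1/p = 1/0.002240″ = 446.43 pc.
v_t = 4.740 μ d = 4.740 × 0.08158 × 446.43 = 172.63 km/s.
v = √(v_r² + v_t²) = √((-348.6)² + 172.63²) = √151323 = 389 km/s.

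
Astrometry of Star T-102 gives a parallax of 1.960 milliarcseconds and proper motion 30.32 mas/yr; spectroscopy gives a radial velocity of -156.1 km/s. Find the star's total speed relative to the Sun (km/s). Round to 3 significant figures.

172 km/s

d = 1/p = 1/0.001960″ = 510.2 pc.
μ = 30.32 mas/yr = 0.03032 ″/yr.
v_t = 4.740 μ d = 4.740 × 0.03032 × 510.2 = 73.324 km/s.
v = √(v_r² + v_t²) = √((-156.1)² + 73.324²) = √29743.6 = 172.46 km/s.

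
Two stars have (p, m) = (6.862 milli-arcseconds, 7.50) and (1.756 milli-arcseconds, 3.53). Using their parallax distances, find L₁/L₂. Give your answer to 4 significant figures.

d₁ = 1/p₁ = 1/0.006862″ = 145.73 pc; d₂ = 1/p₂ = 1/0.001756″ = 569.48 pc.
M₁ = m₁ − 5 log₁₀ d₁ + 5 = 7.50 − 10.8177 + 5 = 1.6823.
M₂ = 3.53 − 13.7774 + 5 = -5.2474.
L₁/L₂ = 10^(0.4(M₂ − M₁)) = 10^(0.4 × (-6.9297)) = 10^(-2.77188) = 0.0016909.

L₁/L₂ = 0.001691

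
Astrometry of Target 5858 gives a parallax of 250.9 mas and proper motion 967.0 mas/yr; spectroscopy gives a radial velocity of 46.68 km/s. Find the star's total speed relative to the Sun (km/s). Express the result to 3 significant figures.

d = 1/p = 1/0.2509″ = 3.9857 pc.
μ = 967.0 mas/yr = 0.9670 ″/yr.
v_t = 4.740 μ d = 4.740 × 0.9670 × 3.9857 = 18.269 km/s.
v = √(v_r² + v_t²) = √(46.68² + 18.269²) = √2512.78 = 50.128 km/s.

50.1 km/s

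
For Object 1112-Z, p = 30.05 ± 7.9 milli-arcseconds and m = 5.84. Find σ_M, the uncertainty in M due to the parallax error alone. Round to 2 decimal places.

σ_M = 0.57 mag

M = m − 5 log₁₀ d + 5 = m + 5 log₁₀ p + 5, so ∂M/∂p = 5/(p ln 10).
σ_M = (5/ln 10) · (σ_p/p) = 2.1715 × 7.9/30.05 = 2.1715 × 0.2629 = 0.57089.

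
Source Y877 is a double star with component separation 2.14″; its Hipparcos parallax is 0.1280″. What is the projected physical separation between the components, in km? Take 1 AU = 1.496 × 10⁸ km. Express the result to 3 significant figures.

2.50 × 10^9 km

d = 1/p = 1/0.1280″ = 7.8125 pc.
At distance d (pc), an angle of θ arcsec spans θ·d AU: s = 2.14 × 7.8125 = 16.719 AU.
= 16.719 × 1.496 × 10⁸ km = 2.5012 × 10^9 km.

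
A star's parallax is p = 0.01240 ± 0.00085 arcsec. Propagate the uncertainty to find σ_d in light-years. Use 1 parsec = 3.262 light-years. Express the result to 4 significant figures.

d = 1/p, so σ_d = σ_p / p².
σ_d = 0.000850 / (0.01240)² = 0.000850 / 0.00015376 = 5.5281 pc = 5.5281 × 3.262 ly = 18.033 ly.

18.03 ly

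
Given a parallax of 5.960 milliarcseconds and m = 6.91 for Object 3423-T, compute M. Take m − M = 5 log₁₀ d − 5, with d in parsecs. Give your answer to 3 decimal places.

M = 0.786

d = 1/p = 1/0.005960″ = 167.79 pc.
m − M = 5 log₁₀(167.79) − 5 = 11.1238 − 5 = 6.1238.
M = m − (m − M) = 6.91 − 6.1238 = 0.786.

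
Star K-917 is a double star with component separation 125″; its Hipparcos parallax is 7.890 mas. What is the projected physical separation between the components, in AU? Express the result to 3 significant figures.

15800 AU

d = 1/p = 1/0.007890″ = 126.74 pc.
At distance d (pc), an angle of θ arcsec spans θ·d AU: s = 125 × 126.74 = 15843 AU.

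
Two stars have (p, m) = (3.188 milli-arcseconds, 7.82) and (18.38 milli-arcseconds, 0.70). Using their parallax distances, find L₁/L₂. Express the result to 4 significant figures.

d₁ = 1/p₁ = 1/0.003188″ = 313.68 pc; d₂ = 1/p₂ = 1/0.01838″ = 54.407 pc.
M₁ = m₁ − 5 log₁₀ d₁ + 5 = 7.82 − 12.4824 + 5 = 0.3376.
M₂ = 0.70 − 8.6783 + 5 = -2.9783.
L₁/L₂ = 10^(0.4(M₂ − M₁)) = 10^(0.4 × (-3.3159)) = 10^(-1.32636) = 0.047167.

L₁/L₂ = 0.04717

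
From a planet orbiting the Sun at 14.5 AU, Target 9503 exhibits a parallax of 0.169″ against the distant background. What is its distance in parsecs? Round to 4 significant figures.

With baseline B (in AU) and parallax p (in arcsec), d = B/p parsecs.
d = 14.5 / 0.169 = 85.799 pc.

85.80 pc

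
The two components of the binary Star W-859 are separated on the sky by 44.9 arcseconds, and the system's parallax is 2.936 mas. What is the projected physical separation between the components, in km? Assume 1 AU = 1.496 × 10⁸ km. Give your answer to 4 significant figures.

2.288 × 10^12 km

d = 1/p = 1/0.002936″ = 340.6 pc.
At distance d (pc), an angle of θ arcsec spans θ·d AU: s = 44.9 × 340.6 = 15293 AU.
= 15293 × 1.496 × 10⁸ km = 2.2878 × 10^12 km.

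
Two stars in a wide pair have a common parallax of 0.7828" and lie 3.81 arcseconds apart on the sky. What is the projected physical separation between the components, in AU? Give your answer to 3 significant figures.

4.87 AU

d = 1/p = 1/0.7828″ = 1.2775 pc.
At distance d (pc), an angle of θ arcsec spans θ·d AU: s = 3.81 × 1.2775 = 4.8673 AU.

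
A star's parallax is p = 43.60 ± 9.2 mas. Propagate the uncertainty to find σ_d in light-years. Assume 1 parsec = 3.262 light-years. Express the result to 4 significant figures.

15.79 ly

d = 1/p, so σ_d = σ_p / p².
σ_d = 0.00920 / (0.04360)² = 0.00920 / 0.001901 = 4.8396 pc = 4.8396 × 3.262 ly = 15.787 ly.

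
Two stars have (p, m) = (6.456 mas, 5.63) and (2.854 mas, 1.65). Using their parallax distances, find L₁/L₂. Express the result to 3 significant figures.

L₁/L₂ = 0.00500

d₁ = 1/p₁ = 1/0.006456″ = 154.89 pc; d₂ = 1/p₂ = 1/0.002854″ = 350.39 pc.
M₁ = m₁ − 5 log₁₀ d₁ + 5 = 5.63 − 10.9501 + 5 = -0.3201.
M₂ = 1.65 − 12.7228 + 5 = -6.0728.
L₁/L₂ = 10^(0.4(M₂ − M₁)) = 10^(0.4 × (-5.7527)) = 10^(-2.30108) = 0.0049994.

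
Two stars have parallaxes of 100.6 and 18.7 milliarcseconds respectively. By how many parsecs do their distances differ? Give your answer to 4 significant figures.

d_A = 1/0.1006″ = 9.9404 pc; d_B = 1/0.01870″ = 53.476 pc.
|d_B − d_A| = |53.476 − 9.9404| = 43.536 pc.

43.54 pc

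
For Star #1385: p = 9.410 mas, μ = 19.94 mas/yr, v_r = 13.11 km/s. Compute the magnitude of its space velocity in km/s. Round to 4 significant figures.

16.52 km/s

d = 1/p = 1/0.009410″ = 106.27 pc.
μ = 19.94 mas/yr = 0.01994 ″/yr.
v_t = 4.740 μ d = 4.740 × 0.01994 × 106.27 = 10.044 km/s.
v = √(v_r² + v_t²) = √(13.11² + 10.044²) = √272.754 = 16.515 km/s.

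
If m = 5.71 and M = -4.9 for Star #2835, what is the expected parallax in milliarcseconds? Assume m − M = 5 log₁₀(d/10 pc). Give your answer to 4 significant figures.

0.7551 mas

m − M = 5.71 − (-4.9) = 10.61.
d = 10^((m−M)/5 + 1) = 10^3.122 = 1324.3 pc.
p = 1/d = 1/1324.3 = 0.00075512 arcsec = 0.75512 mas.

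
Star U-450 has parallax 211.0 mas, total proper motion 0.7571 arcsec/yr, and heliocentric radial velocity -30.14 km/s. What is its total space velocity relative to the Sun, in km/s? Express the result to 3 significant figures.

d = 1/p = 1/0.2110″ = 4.7393 pc.
v_t = 4.740 μ d = 4.740 × 0.7571 × 4.7393 = 17.008 km/s.
v = √(v_r² + v_t²) = √((-30.14)² + 17.008²) = √1197.69 = 34.608 km/s.

34.6 km/s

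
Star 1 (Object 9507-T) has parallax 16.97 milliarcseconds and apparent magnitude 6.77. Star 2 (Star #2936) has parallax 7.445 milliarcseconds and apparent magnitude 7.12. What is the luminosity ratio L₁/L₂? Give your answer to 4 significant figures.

L₁/L₂ = 0.2657

d₁ = 1/p₁ = 1/0.01697″ = 58.928 pc; d₂ = 1/p₂ = 1/0.007445″ = 134.32 pc.
M₁ = m₁ − 5 log₁₀ d₁ + 5 = 6.77 − 8.8516 + 5 = 2.9184.
M₂ = 7.12 − 10.6407 + 5 = 1.4793.
L₁/L₂ = 10^(0.4(M₂ − M₁)) = 10^(0.4 × (-1.4391)) = 10^(-0.57564) = 0.26568.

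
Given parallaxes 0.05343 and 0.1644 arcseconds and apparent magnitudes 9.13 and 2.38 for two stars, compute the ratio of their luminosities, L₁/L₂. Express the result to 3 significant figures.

d₁ = 1/p₁ = 1/0.05343″ = 18.716 pc; d₂ = 1/p₂ = 1/0.1644″ = 6.0827 pc.
M₁ = m₁ − 5 log₁₀ d₁ + 5 = 9.13 − 6.3611 + 5 = 7.7689.
M₂ = 2.38 − 3.9205 + 5 = 3.4595.
L₁/L₂ = 10^(0.4(M₂ − M₁)) = 10^(0.4 × (-4.3094)) = 10^(-1.72376) = 0.01889.

L₁/L₂ = 0.0189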